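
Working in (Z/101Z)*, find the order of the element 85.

Since 85 ∈ (Z/101Z)^×, its order divides φ(101) = 101 − 1 = 100 = 2^2 · 5^2.
Divisors of 100: 1, 2, 4, 5, 10, 20, 25, 50, 100.
Test each divisor d:
85^1 ≡ 85 (mod 101)
85^2 ≡ 54 (mod 101)
85^4 ≡ 88 (mod 101)
85^5 ≡ 6 (mod 101)
85^10 ≡ 36 (mod 101)
85^20 ≡ 84 (mod 101)
85^25 ≡ 100 (mod 101)
85^50 ≡ 1 (mod 101) ✓
Hence ord(85) = 50.

50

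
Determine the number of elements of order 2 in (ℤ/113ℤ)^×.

φ(113) = 113 − 1 = 112 = 2^4 · 7.
(Z/113Z)^× is cyclic (|G| = 112); a cyclic group of order m has exactly φ(d) elements of each order d | m, and none otherwise.
2 | 112, and φ(2) = 2 − 1 = 1.

1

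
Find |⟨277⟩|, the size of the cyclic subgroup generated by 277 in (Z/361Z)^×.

57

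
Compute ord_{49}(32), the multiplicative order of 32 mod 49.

21

Since 32 ∈ (Z/49Z)^×, its order divides φ(49) = φ(7^2) = 7·(7−1) = 42 = 2 · 3 · 7.
Divisors of 42: 1, 2, 3, 6, 7, 14, 21, 42.
Evaluate successive powers at the divisors of 42:
32^1 ≡ 32 (mod 49)
32^2 ≡ 44 (mod 49)
32^3 ≡ 36 (mod 49)
32^6 ≡ 22 (mod 49)
32^7 ≡ 18 (mod 49)
32^14 ≡ 30 (mod 49)
32^21 ≡ 1 (mod 49) ✓
Hence ord(32) = 21.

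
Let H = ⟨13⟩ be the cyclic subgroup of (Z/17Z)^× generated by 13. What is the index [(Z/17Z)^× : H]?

By Lagrange's theorem, ord_17(13) divides φ(17) = 17 − 1 = 16 = 2^4.
Divisors of 16: 1, 2, 4, 8, 16.
Test each divisor d:
13^1 ≡ 13 (mod 17)
13^2 ≡ 16 (mod 17)
13^4 ≡ 1 (mod 17) ✓
So ord_17(13) = 4, hence |⟨13⟩| = 4.
Index = |(Z/17Z)^×| / |⟨13⟩| = 16 / 4 = 4.

4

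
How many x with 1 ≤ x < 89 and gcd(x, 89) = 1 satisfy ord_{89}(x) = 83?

φ(89) = 89 − 1 = 88 = 2^3 · 11.
(Z/89Z)^× is cyclic (|G| = 88); a cyclic group of order m has exactly φ(d) elements of each order d | m, and none otherwise.
Here 88 is not a multiple of 83, so there are no elements of order 83.

0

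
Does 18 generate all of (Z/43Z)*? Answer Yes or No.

Yes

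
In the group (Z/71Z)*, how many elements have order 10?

φ(71) = 71 − 1 = 70 = 2 · 5 · 7.
(Z/71Z)^× is cyclic (|G| = 70); a cyclic group of order m has exactly φ(d) elements of each order d | m, and none otherwise.
10 = 2 · 5 divides 70, and φ(10) = 4.

4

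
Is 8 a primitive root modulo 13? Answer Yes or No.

No

φ(13) = 13 − 1 = 12 = 2^2 · 3.
Test 8^(12/q) mod 13 for each prime factor q of 12:
8^6 ≡ 12 (mod 13)  [q = 2: ≢ 1 ✓]
8^4 ≡ 1 (mod 13)  [q = 3: ≡ 1 ✗]
8^4 ≡ 1 shows ord(8) | 4, strictly less than φ(13); not a primitive root.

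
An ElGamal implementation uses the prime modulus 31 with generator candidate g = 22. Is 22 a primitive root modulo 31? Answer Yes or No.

φ(31) = 31 − 1 = 30 = 2 · 3 · 5.
An element g generates (Z/31Z)^× iff g^(30/q) ≢ 1 (mod 31) for each prime q ∈ {2, 3, 5}.
22^15 ≡ 30 (mod 31)  [q = 2: ≢ 1 ✓]
22^10 ≡ 5 (mod 31)  [q = 3: ≢ 1 ✓]
22^6 ≡ 8 (mod 31)  [q = 5: ≢ 1 ✓]
Every test exponent gives a nontrivial residue, hence 22 generates the full group.

Yes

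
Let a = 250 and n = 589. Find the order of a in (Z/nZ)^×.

90

By Lagrange's theorem, ord_589(250) divides φ(589) = φ(19·31) = (19−1)·(31−1) = 18·30 = 540 = 2^2 · 3^3 · 5.
Divisors of 540: 1, 2, 3, 4, 5, 6, 9, 10, 12, 15, 18, 20, 27, 30, 36, 45, 54, 60, 90, 108, 135, 180, 270, 540.
Evaluate successive powers at the divisors of 540:
250^1 ≡ 250 (mod 589)
250^2 ≡ 66 (mod 589)
250^3 ≡ 8 (mod 589)
250^4 ≡ 233 (mod 589)
250^5 ≡ 528 (mod 589)
250^6 ≡ 64 (mod 589)
250^9 ≡ 512 (mod 589)
250^10 ≡ 187 (mod 589)
250^12 ≡ 562 (mod 589)
250^15 ≡ 373 (mod 589)
250^18 ≡ 39 (mod 589)
250^20 ≡ 218 (mod 589)
250^27 ≡ 531 (mod 589)
250^30 ≡ 125 (mod 589)
250^36 ≡ 343 (mod 589)
250^45 ≡ 94 (mod 589)
250^54 ≡ 419 (mod 589)
250^60 ≡ 311 (mod 589)
250^90 ≡ 1 (mod 589) ✓
So ord_589(250) = 90.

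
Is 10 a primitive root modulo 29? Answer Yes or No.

Yes

φ(29) = 29 − 1 = 28 = 2^2 · 7.
An element g generates (Z/29Z)^× iff g^(28/q) ≢ 1 (mod 29) for each prime q ∈ {2, 7}.
10^14 ≡ 28 (mod 29)  [q = 2: ≢ 1 ✓]
10^4 ≡ 24 (mod 29)  [q = 7: ≢ 1 ✓]
All checks pass, so 10 has order 28 and is a primitive root modulo 29.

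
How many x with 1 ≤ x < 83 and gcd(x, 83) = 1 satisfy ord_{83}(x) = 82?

φ(83) = 83 − 1 = 82 = 2 · 41.
Since (Z/83Z)^× is cyclic of order 82, the number of elements of order d is φ(d) when d | 82 and 0 otherwise.
82 = 2 · 41 divides 82, and φ(82) = 40.

40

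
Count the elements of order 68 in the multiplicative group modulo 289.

φ(289) = φ(17^2) = 17·(17−1) = 272 = 2^4 · 17.
In a cyclic group of order 272, there are φ(d) elements of order d for each divisor d of 272, and zero for non-divisors.
68 = 2^2 · 17 divides 272, and φ(68) = 32.

32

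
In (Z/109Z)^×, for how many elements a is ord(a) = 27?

18

φ(109) = 109 − 1 = 108 = 2^2 · 3^3.
In a cyclic group of order 108, there are φ(d) elements of order d for each divisor d of 108, and zero for non-divisors.
27 = 3^3 divides 108, and φ(27) = 18.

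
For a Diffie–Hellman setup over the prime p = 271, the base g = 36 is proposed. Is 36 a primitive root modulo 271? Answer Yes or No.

φ(271) = 271 − 1 = 270 = 2 · 3^3 · 5.
An element g generates (Z/271Z)^× iff g^(270/q) ≢ 1 (mod 271) for each prime q ∈ {2, 3, 5}.
36^135 ≡ 1 (mod 271)  [q = 2: ≡ 1 ✗]
36^90 ≡ 28 (mod 271)  [q = 3: ≢ 1 ✓]
36^54 ≡ 100 (mod 271)  [q = 5: ≢ 1 ✓]
36^135 ≡ 1 shows ord(36) | 135, strictly less than φ(271); not a primitive root.

No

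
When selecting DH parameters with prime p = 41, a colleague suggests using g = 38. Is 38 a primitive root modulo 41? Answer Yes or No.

No

φ(41) = 41 − 1 = 40 = 2^3 · 5.
Test 38^(40/q) mod 41 for each prime factor q of 40:
38^20 ≡ 40 (mod 41)  [q = 2: ≢ 1 ✓]
38^8 ≡ 1 (mod 41)  [q = 5: ≡ 1 ✗]
The check at q = 5 fails, so 38 generates a proper subgroup.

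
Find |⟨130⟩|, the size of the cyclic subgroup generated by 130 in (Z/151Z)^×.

By Lagrange's theorem, ord_151(130) divides φ(151) = 151 − 1 = 150 = 2 · 3 · 5^2.
Divisors of 150: 1, 2, 3, 5, 6, 10, 15, 25, 30, 50, 75, 150.
Check 130^d mod 151 for each divisor in increasing order:
130^1 ≡ 130 (mod 151)
130^2 ≡ 139 (mod 151)
130^3 ≡ 101 (mod 151)
130^5 ≡ 147 (mod 151)
130^6 ≡ 84 (mod 151)
130^10 ≡ 16 (mod 151)
130^15 ≡ 87 (mod 151)
130^25 ≡ 33 (mod 151)
130^30 ≡ 19 (mod 151)
130^50 ≡ 32 (mod 151)
130^75 ≡ 150 (mod 151)
130^150 ≡ 1 (mod 151) ✓
So ord_151(130) = 150.

150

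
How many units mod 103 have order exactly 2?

φ(103) = 103 − 1 = 102 = 2 · 3 · 17.
In a cyclic group of order 102, there are φ(d) elements of order d for each divisor d of 102, and zero for non-divisors.
2 | 102, and φ(2) = 2 − 1 = 1.

1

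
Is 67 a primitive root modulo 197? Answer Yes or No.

Yes

φ(197) = 197 − 1 = 196 = 2^2 · 7^2.
67 is a primitive root mod 197 iff 67^(φ(197)/q) ≢ 1 for every prime q | φ(197), i.e. q ∈ {2, 7}.
67^98 ≡ 196 (mod 197)  [q = 2: ≢ 1 ✓]
67^28 ≡ 191 (mod 197)  [q = 7: ≢ 1 ✓]
All checks pass, so 67 has order 196 and is a primitive root modulo 197.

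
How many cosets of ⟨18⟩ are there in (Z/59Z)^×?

1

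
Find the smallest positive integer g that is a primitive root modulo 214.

5

φ(214) = φ(2)·φ(107) = 1·106 = 106 = 2 · 53.
g is a primitive root iff g^(106/q) ≢ 1 (mod 214) for each prime q ∈ {2, 53}.
g = 2: gcd(2, 214) = 2 > 1, not a unit — skip.
g = 3: 3^53 ≡ 1 — hits 1, so not a primitive root.
g = 4: gcd(4, 214) = 2 > 1, not a unit — skip.
g = 5: 5^53 ≡ 213; 5^2 ≡ 25 — none is 1, so 5 is a primitive root.
So 5 is the smallest generator of (Z/214Z)^×.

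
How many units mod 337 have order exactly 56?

φ(337) = 337 − 1 = 336 = 2^4 · 3 · 7.
In a cyclic group of order 336, there are φ(d) elements of order d for each divisor d of 336, and zero for non-divisors.
56 = 2^3 · 7 divides 336, and φ(56) = 24.

24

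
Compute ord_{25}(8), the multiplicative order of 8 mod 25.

By Lagrange's theorem, ord_25(8) divides φ(25) = φ(5^2) = 5·(5−1) = 20 = 2^2 · 5.
Divisors of 20: 1, 2, 4, 5, 10, 20.
Evaluate successive powers at the divisors of 20:
8^1 ≡ 8 (mod 25)
8^2 ≡ 14 (mod 25)
8^4 ≡ 21 (mod 25)
8^5 ≡ 18 (mod 25)
8^10 ≡ 24 (mod 25)
8^20 ≡ 1 (mod 25) ✓
Therefore the multiplicative order of 8 modulo 25 is 20.

20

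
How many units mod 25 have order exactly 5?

4

φ(25) = φ(5^2) = 5·(5−1) = 20 = 2^2 · 5.
(Z/25Z)^× is cyclic (|G| = 20); a cyclic group of order m has exactly φ(d) elements of each order d | m, and none otherwise.
5 | 20, and φ(5) = 5 − 1 = 4.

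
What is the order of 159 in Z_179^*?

The order of 159 must divide φ(179) = 179 − 1 = 178 = 2 · 89.
Divisors of 178: 1, 2, 89, 178.
Evaluate successive powers at the divisors of 178:
159^1 ≡ 159 (mod 179)
159^2 ≡ 42 (mod 179)
159^89 ≡ 178 (mod 179)
159^178 ≡ 1 (mod 179) ✓
Hence ord(159) = 178.

178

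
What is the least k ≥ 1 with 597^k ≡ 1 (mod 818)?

408

By Lagrange's theorem, ord_818(597) divides φ(818) = φ(2)·φ(409) = 1·408 = 408 = 2^3 · 3 · 17.
Divisors of 408: 1, 2, 3, 4, 6, 8, 12, 17, 24, 34, 51, 68, 102, 136, 204, 408.
Test each divisor d:
597^1 ≡ 597 (mod 818)
597^2 ≡ 579 (mod 818)
597^3 ≡ 467 (mod 818)
597^4 ≡ 679 (mod 818)
597^6 ≡ 501 (mod 818)
597^8 ≡ 507 (mod 818)
597^12 ≡ 693 (mod 818)
597^17 ≡ 635 (mod 818)
597^24 ≡ 83 (mod 818)
597^34 ≡ 769 (mod 818)
597^51 ≡ 787 (mod 818)
597^68 ≡ 765 (mod 818)
597^102 ≡ 143 (mod 818)
597^136 ≡ 355 (mod 818)
597^204 ≡ 817 (mod 818)
597^408 ≡ 1 (mod 818) ✓
Therefore the multiplicative order of 597 modulo 818 is 408.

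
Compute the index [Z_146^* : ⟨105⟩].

The order of 105 must divide φ(146) = φ(2)·φ(73) = 1·72 = 72 = 2^3 · 3^2.
Divisors of 72: 1, 2, 3, 4, 6, 8, 9, 12, 18, 24, 36, 72.
Compute 105^d (mod 146) for the divisors d until we hit 1:
105^1 ≡ 105 (mod 146)
105^2 ≡ 75 (mod 146)
105^3 ≡ 137 (mod 146)
105^4 ≡ 77 (mod 146)
105^6 ≡ 81 (mod 146)
105^8 ≡ 89 (mod 146)
105^9 ≡ 1 (mod 146) ✓
Thus |⟨105⟩| = ord(105) = 9.
[(Z/146Z)^× : ⟨105⟩] = 72/9 = 8.

8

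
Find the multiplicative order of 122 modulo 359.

358

Since 122 ∈ (Z/359Z)^×, its order divides φ(359) = 359 − 1 = 358 = 2 · 179.
Divisors of 358: 1, 2, 179, 358.
Check 122^d mod 359 for each divisor in increasing order:
122^1 ≡ 122
122^2 ≡ 165
122^179 ≡ 358
122^358 ≡ 1
Hence ord(122) = 358.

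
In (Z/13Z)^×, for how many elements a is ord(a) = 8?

φ(13) = 13 − 1 = 12 = 2^2 · 3.
Since (Z/13Z)^× is cyclic of order 12, the number of elements of order d is φ(d) when d | 12 and 0 otherwise.
Here 12 is not a multiple of 8, so there are no elements of order 8.

0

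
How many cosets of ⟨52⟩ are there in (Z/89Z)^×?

11

By Lagrange's theorem, ord_89(52) divides φ(89) = 89 − 1 = 88 = 2^3 · 11.
Divisors of 88: 1, 2, 4, 8, 11, 22, 44, 88.
Check 52^d mod 89 for each divisor in increasing order:
52^1 ≡ 52
52^2 ≡ 34
52^4 ≡ 88
52^8 ≡ 1
Thus |⟨52⟩| = ord(52) = 8.
[(Z/89Z)^× : ⟨52⟩] = 88/8 = 11.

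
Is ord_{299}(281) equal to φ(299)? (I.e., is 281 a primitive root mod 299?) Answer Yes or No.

No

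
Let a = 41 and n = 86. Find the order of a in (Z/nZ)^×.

7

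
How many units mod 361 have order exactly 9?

6

φ(361) = φ(19^2) = 19·(19−1) = 342 = 2 · 3^2 · 19.
Since (Z/361Z)^× is cyclic of order 342, the number of elements of order d is φ(d) when d | 342 and 0 otherwise.
9 = 3^2 divides 342, and φ(9) = 6.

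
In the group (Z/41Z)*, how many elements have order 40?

16

φ(41) = 41 − 1 = 40 = 2^3 · 5.
In a cyclic group of order 40, there are φ(d) elements of order d for each divisor d of 40, and zero for non-divisors.
40 = 2^3 · 5 divides 40, and φ(40) = 16.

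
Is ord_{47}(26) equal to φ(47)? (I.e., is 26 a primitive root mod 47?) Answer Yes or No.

φ(47) = 47 − 1 = 46 = 2 · 23.
It suffices to check that the order of 26 is not a proper divisor of 46: compute 26^(46/q) for q ∈ {2, 23}.
26^23 ≡ 46 (mod 47)  [q = 2: ≢ 1 ✓]
26^2 ≡ 18 (mod 47)  [q = 23: ≢ 1 ✓]
All checks pass, so 26 has order 46 and is a primitive root modulo 47.

Yes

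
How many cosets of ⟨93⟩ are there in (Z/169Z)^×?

The order of 93 must divide φ(169) = φ(13^2) = 13·(13−1) = 156 = 2^2 · 3 · 13.
Divisors of 156: 1, 2, 3, 4, 6, 12, 13, 26, 39, 52, 78, 156.
Evaluate successive powers at the divisors of 156:
93^1 ≡ 93 (mod 169)
93^2 ≡ 30 (mod 169)
93^3 ≡ 86 (mod 169)
93^4 ≡ 55 (mod 169)
93^6 ≡ 129 (mod 169)
93^12 ≡ 79 (mod 169)
93^13 ≡ 80 (mod 169)
93^26 ≡ 147 (mod 169)
93^39 ≡ 99 (mod 169)
93^52 ≡ 146 (mod 169)
93^78 ≡ 168 (mod 169)
93^156 ≡ 1 (mod 169) ✓
So ord_169(93) = 156, hence |⟨93⟩| = 156.
The index is φ(169) / ord(93) = 156 / 156 = 1.

1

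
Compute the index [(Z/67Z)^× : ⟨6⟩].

2

Since 6 ∈ (Z/67Z)^×, its order divides φ(67) = 67 − 1 = 66 = 2 · 3 · 11.
Divisors of 66: 1, 2, 3, 6, 11, 22, 33, 66.
Check 6^d mod 67 for each divisor in increasing order:
6^1 ≡ 6 (mod 67)
6^2 ≡ 36 (mod 67)
6^3 ≡ 15 (mod 67)
6^6 ≡ 24 (mod 67)
6^11 ≡ 29 (mod 67)
6^22 ≡ 37 (mod 67)
6^33 ≡ 1 (mod 67) ✓
So ord_67(6) = 33, hence |⟨6⟩| = 33.
Index = |(Z/67Z)^×| / |⟨6⟩| = 66 / 33 = 2.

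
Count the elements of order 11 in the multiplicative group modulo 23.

10

φ(23) = 23 − 1 = 22 = 2 · 11.
Since (Z/23Z)^× is cyclic of order 22, the number of elements of order d is φ(d) when d | 22 and 0 otherwise.
11 | 22, and φ(11) = 11 − 1 = 10.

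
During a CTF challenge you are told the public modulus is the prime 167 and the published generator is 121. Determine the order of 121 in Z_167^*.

ord(121) | φ(167) = 167 − 1 = 166 = 2 · 83.
Divisors of 166: 1, 2, 83, 166.
Evaluate successive powers at the divisors of 166:
121^1 ≡ 121 (mod 167)
121^2 ≡ 112 (mod 167)
121^83 ≡ 1 (mod 167) ✓
Therefore the multiplicative order of 121 modulo 167 is 83.

83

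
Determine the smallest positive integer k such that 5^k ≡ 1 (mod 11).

5

By Lagrange's theorem, ord_11(5) divides φ(11) = 11 − 1 = 10 = 2 · 5.
Divisors of 10: 1, 2, 5, 10.
Test each divisor d:
5^1 ≡ 5 (mod 11)
5^2 ≡ 3 (mod 11)
5^5 ≡ 1 (mod 11) ✓
The smallest such exponent is 5, so the order of 5 is 5.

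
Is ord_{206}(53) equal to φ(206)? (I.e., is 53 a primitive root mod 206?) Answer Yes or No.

Yes

φ(206) = φ(2)·φ(103) = 1·102 = 102 = 2 · 3 · 17.
It suffices to check that the order of 53 is not a proper divisor of 102: compute 53^(102/q) for q ∈ {2, 3, 17}.
53^51 ≡ 205 (mod 206)  [q = 2: ≢ 1 ✓]
53^34 ≡ 159 (mod 206)  [q = 3: ≢ 1 ✓]
53^6 ≡ 13 (mod 206)  [q = 17: ≢ 1 ✓]
Every test exponent gives a nontrivial residue, hence 53 generates the full group.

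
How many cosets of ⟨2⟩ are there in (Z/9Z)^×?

The order of 2 must divide φ(9) = φ(3^2) = 3·(3−1) = 6 = 2 · 3.
Divisors of 6: 1, 2, 3, 6.
Test each divisor d:
2^1 ≡ 2 (mod 9)
2^2 ≡ 4 (mod 9)
2^3 ≡ 8 (mod 9)
2^6 ≡ 1 (mod 9) ✓
So ord_9(2) = 6, hence |⟨2⟩| = 6.
[(Z/9Z)^× : ⟨2⟩] = 6/6 = 1.

1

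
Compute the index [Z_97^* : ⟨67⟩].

Since 67 ∈ (Z/97Z)^×, its order divides φ(97) = 97 − 1 = 96 = 2^5 · 3.
Divisors of 96: 1, 2, 3, 4, 6, 8, 12, 16, 24, 32, 48, 96.
Test each divisor d:
67^1 ≡ 67
67^2 ≡ 27
67^3 ≡ 63
67^4 ≡ 50
67^6 ≡ 89
67^8 ≡ 75
67^12 ≡ 64
67^16 ≡ 96
67^24 ≡ 22
67^32 ≡ 1
The order of 67 is 32, so the subgroup it generates has 32 elements.
The index is φ(97) / ord(67) = 96 / 32 = 3.

3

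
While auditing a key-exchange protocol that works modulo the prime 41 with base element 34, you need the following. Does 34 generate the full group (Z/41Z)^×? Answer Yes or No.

Yes

φ(41) = 41 − 1 = 40 = 2^3 · 5.
Test 34^(40/q) mod 41 for each prime factor q of 40:
34^20 ≡ 40 (mod 41)  [q = 2: ≢ 1 ✓]
34^8 ≡ 37 (mod 41)  [q = 5: ≢ 1 ✓]
All checks pass, so 34 has order 40 and is a primitive root modulo 41.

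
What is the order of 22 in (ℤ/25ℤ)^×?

20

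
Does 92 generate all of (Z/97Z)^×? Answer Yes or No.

Yes

φ(97) = 97 − 1 = 96 = 2^5 · 3.
It suffices to check that the order of 92 is not a proper divisor of 96: compute 92^(96/q) for q ∈ {2, 3}.
92^48 ≡ 96 (mod 97)  [q = 2: ≢ 1 ✓]
92^32 ≡ 35 (mod 97)  [q = 3: ≢ 1 ✓]
None equal 1, so ord_97(92) = 96: 92 is a primitive root.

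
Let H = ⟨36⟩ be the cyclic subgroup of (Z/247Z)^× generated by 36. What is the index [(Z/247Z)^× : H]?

12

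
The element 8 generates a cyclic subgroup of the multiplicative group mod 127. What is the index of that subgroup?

18

By Lagrange's theorem, ord_127(8) divides φ(127) = 127 − 1 = 126 = 2 · 3^2 · 7.
Divisors of 126: 1, 2, 3, 6, 7, 9, 14, 18, 21, 42, 63, 126.
Evaluate successive powers at the divisors of 126:
8^1 ≡ 8 (mod 127)
8^2 ≡ 64 (mod 127)
8^3 ≡ 4 (mod 127)
8^6 ≡ 16 (mod 127)
8^7 ≡ 1 (mod 127) ✓
So ord_127(8) = 7, hence |⟨8⟩| = 7.
The index is φ(127) / ord(8) = 126 / 7 = 18.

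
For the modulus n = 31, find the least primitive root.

φ(31) = 31 − 1 = 30 = 2 · 3 · 5.
Test candidates g = 2, 3, … against the prime factors q ∈ {2, 3, 5} of φ(31): g is a generator iff g^(30/q) ≢ 1 for every such q.
g = 2: 2^15 ≡ 1 — hits 1, so not a primitive root.
g = 3: 3^15 ≡ 30; 3^10 ≡ 25; 3^6 ≡ 16 — none is 1, so 3 is a primitive root.
The smallest primitive root modulo 31 is 3.

3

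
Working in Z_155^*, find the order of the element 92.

4

ord(92) | φ(155) = φ(5·31) = (5−1)·(31−1) = 4·30 = 120 = 2^3 · 3 · 5.
Divisors of 120: 1, 2, 3, 4, 5, 6, 8, 10, 12, 15, 20, 24, 30, 40, 60, 120.
Evaluate successive powers at the divisors of 120:
92^1 ≡ 92 (mod 155)
92^2 ≡ 94 (mod 155)
92^3 ≡ 123 (mod 155)
92^4 ≡ 1 (mod 155) ✓
The smallest such exponent is 4, so the order of 92 is 4.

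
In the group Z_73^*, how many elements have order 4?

φ(73) = 73 − 1 = 72 = 2^3 · 3^2.
In a cyclic group of order 72, there are φ(d) elements of order d for each divisor d of 72, and zero for non-divisors.
4 = 2^2 divides 72, and φ(4) = 2.

2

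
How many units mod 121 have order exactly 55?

φ(121) = φ(11^2) = 11·(11−1) = 110 = 2 · 5 · 11.
(Z/121Z)^× is cyclic (|G| = 110); a cyclic group of order m has exactly φ(d) elements of each order d | m, and none otherwise.
55 = 5 · 11 divides 110, and φ(55) = 40.

40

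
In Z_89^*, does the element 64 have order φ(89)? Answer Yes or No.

No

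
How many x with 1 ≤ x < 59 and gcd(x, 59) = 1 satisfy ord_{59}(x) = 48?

φ(59) = 59 − 1 = 58 = 2 · 29.
In a cyclic group of order 58, there are φ(d) elements of order d for each divisor d of 58, and zero for non-divisors.
Since 48 ∤ 58, the count is 0.

0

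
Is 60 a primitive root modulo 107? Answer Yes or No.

φ(107) = 107 − 1 = 106 = 2 · 53.
60 is a primitive root mod 107 iff 60^(φ(107)/q) ≢ 1 for every prime q | φ(107), i.e. q ∈ {2, 53}.
60^53 ≡ 106 (mod 107)  [q = 2: ≢ 1 ✓]
60^2 ≡ 69 (mod 107)  [q = 53: ≢ 1 ✓]
Every test exponent gives a nontrivial residue, hence 60 generates the full group.

Yes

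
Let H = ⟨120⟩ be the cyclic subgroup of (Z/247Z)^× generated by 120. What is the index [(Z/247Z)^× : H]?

24

Since 120 ∈ (Z/247Z)^×, its order divides φ(247) = φ(13·19) = (13−1)·(19−1) = 12·18 = 216 = 2^3 · 3^3.
Divisors of 216: 1, 2, 3, 4, 6, 8, 9, 12, 18, 24, 27, 36, 54, 72, 108, 216.
Check 120^d mod 247 for each divisor in increasing order:
120^1 ≡ 120 (mod 247)
120^2 ≡ 74 (mod 247)
120^3 ≡ 235 (mod 247)
120^4 ≡ 42 (mod 247)
120^6 ≡ 144 (mod 247)
120^8 ≡ 35 (mod 247)
120^9 ≡ 1 (mod 247) ✓
Thus |⟨120⟩| = ord(120) = 9.
The index is φ(247) / ord(120) = 216 / 9 = 24.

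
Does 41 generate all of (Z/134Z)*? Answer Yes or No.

Yes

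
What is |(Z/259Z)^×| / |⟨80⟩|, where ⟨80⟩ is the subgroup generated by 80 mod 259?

18

By Lagrange's theorem, ord_259(80) divides φ(259) = φ(7·37) = (7−1)·(37−1) = 6·36 = 216 = 2^3 · 3^3.
Divisors of 216: 1, 2, 3, 4, 6, 8, 9, 12, 18, 24, 27, 36, 54, 72, 108, 216.
Check 80^d mod 259 for each divisor in increasing order:
80^1 ≡ 80 (mod 259)
80^2 ≡ 184 (mod 259)
80^3 ≡ 216 (mod 259)
80^4 ≡ 186 (mod 259)
80^6 ≡ 36 (mod 259)
80^8 ≡ 149 (mod 259)
80^9 ≡ 6 (mod 259)
80^12 ≡ 1 (mod 259) ✓
So ord_259(80) = 12, hence |⟨80⟩| = 12.
The index is φ(259) / ord(80) = 216 / 12 = 18.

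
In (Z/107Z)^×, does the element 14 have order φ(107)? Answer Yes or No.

No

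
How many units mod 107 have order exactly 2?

φ(107) = 107 − 1 = 106 = 2 · 53.
In a cyclic group of order 106, there are φ(d) elements of order d for each divisor d of 106, and zero for non-divisors.
2 | 106, and φ(2) = 2 − 1 = 1.

1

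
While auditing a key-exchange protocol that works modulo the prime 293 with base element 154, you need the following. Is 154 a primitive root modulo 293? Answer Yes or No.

Yes

φ(293) = 293 − 1 = 292 = 2^2 · 73.
154 is a primitive root mod 293 iff 154^(φ(293)/q) ≢ 1 for every prime q | φ(293), i.e. q ∈ {2, 73}.
154^146 ≡ 292 (mod 293)  [q = 2: ≢ 1 ✓]
154^4 ≡ 289 (mod 293)  [q = 73: ≢ 1 ✓]
None equal 1, so ord_293(154) = 292: 154 is a primitive root.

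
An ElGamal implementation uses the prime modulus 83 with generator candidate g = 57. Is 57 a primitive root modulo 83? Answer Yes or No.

Yes

φ(83) = 83 − 1 = 82 = 2 · 41.
An element g generates (Z/83Z)^× iff g^(82/q) ≢ 1 (mod 83) for each prime q ∈ {2, 41}.
57^41 ≡ 82 (mod 83)  [q = 2: ≢ 1 ✓]
57^2 ≡ 12 (mod 83)  [q = 41: ≢ 1 ✓]
Every test exponent gives a nontrivial residue, hence 57 generates the full group.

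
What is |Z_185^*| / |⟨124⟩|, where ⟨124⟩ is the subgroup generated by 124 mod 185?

4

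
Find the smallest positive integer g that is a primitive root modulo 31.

φ(31) = 31 − 1 = 30 = 2 · 3 · 5.
g is a primitive root iff g^(30/q) ≢ 1 (mod 31) for each prime q ∈ {2, 3, 5}.
g = 2: 2^15 ≡ 1 — hits 1, so not a primitive root.
g = 3: 3^15 ≡ 30; 3^10 ≡ 25; 3^6 ≡ 16 — none is 1, so 3 is a primitive root.
So 3 is the smallest generator of (Z/31Z)^×.

3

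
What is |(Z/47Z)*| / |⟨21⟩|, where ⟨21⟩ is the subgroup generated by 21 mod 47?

Since 21 ∈ (Z/47Z)^×, its order divides φ(47) = 47 − 1 = 46 = 2 · 23.
Divisors of 46: 1, 2, 23, 46.
Test each divisor d:
21^1 ≡ 21 (mod 47)
21^2 ≡ 18 (mod 47)
21^23 ≡ 1 (mod 47) ✓
The order of 21 is 23, so the subgroup it generates has 23 elements.
The index is φ(47) / ord(21) = 46 / 23 = 2.

2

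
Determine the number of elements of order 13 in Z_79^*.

φ(79) = 79 − 1 = 78 = 2 · 3 · 13.
(Z/79Z)^× is cyclic (|G| = 78); a cyclic group of order m has exactly φ(d) elements of each order d | m, and none otherwise.
13 | 78, and φ(13) = 13 − 1 = 12.

12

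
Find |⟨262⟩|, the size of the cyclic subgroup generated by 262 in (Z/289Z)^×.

The order of 262 must divide φ(289) = φ(17^2) = 17·(17−1) = 272 = 2^4 · 17.
Divisors of 272: 1, 2, 4, 8, 16, 17, 34, 68, 136, 272.
Evaluate successive powers at the divisors of 272:
262^1 ≡ 262 (mod 289)
262^2 ≡ 151 (mod 289)
262^4 ≡ 259 (mod 289)
262^8 ≡ 33 (mod 289)
262^16 ≡ 222 (mod 289)
262^17 ≡ 75 (mod 289)
262^34 ≡ 134 (mod 289)
262^68 ≡ 38 (mod 289)
262^136 ≡ 288 (mod 289)
262^272 ≡ 1 (mod 289) ✓
Hence ord(262) = 272.

272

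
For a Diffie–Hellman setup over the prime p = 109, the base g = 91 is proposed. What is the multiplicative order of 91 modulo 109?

108

By Lagrange's theorem, ord_109(91) divides φ(109) = 109 − 1 = 108 = 2^2 · 3^3.
Divisors of 108: 1, 2, 3, 4, 6, 9, 12, 18, 27, 36, 54, 108.
Test each divisor d:
91^1 ≡ 91 (mod 109)
91^2 ≡ 106 (mod 109)
91^3 ≡ 54 (mod 109)
91^4 ≡ 9 (mod 109)
91^6 ≡ 82 (mod 109)
91^9 ≡ 68 (mod 109)
91^12 ≡ 75 (mod 109)
91^18 ≡ 46 (mod 109)
91^27 ≡ 76 (mod 109)
91^36 ≡ 45 (mod 109)
91^54 ≡ 108 (mod 109)
91^108 ≡ 1 (mod 109) ✓
Hence ord(91) = 108.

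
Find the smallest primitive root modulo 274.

3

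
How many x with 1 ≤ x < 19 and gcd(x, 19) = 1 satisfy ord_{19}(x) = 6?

2

φ(19) = 19 − 1 = 18 = 2 · 3^2.
In a cyclic group of order 18, there are φ(d) elements of order d for each divisor d of 18, and zero for non-divisors.
6 = 2 · 3 divides 18, and φ(6) = 2.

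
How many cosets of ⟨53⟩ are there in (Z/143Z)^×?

Since 53 ∈ (Z/143Z)^×, its order divides φ(143) = φ(11·13) = (11−1)·(13−1) = 10·12 = 120 = 2^3 · 3 · 5.
Divisors of 120: 1, 2, 3, 4, 5, 6, 8, 10, 12, 15, 20, 24, 30, 40, 60, 120.
Compute 53^d (mod 143) for the divisors d until we hit 1:
53^1 ≡ 53
53^2 ≡ 92
53^3 ≡ 14
53^4 ≡ 27
53^5 ≡ 1
The order of 53 is 5, so the subgroup it generates has 5 elements.
The index is φ(143) / ord(53) = 120 / 5 = 24.

24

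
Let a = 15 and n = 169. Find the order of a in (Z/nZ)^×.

156

By Lagrange's theorem, ord_169(15) divides φ(169) = φ(13^2) = 13·(13−1) = 156 = 2^2 · 3 · 13.
Divisors of 156: 1, 2, 3, 4, 6, 12, 13, 26, 39, 52, 78, 156.
Test each divisor d:
15^1 ≡ 15 (mod 169)
15^2 ≡ 56 (mod 169)
15^3 ≡ 164 (mod 169)
15^4 ≡ 94 (mod 169)
15^6 ≡ 25 (mod 169)
15^12 ≡ 118 (mod 169)
15^13 ≡ 80 (mod 169)
15^26 ≡ 147 (mod 169)
15^39 ≡ 99 (mod 169)
15^52 ≡ 146 (mod 169)
15^78 ≡ 168 (mod 169)
15^156 ≡ 1 (mod 169) ✓
Hence ord(15) = 156.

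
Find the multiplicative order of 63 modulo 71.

The order of 63 must divide φ(71) = 71 − 1 = 70 = 2 · 5 · 7.
Divisors of 70: 1, 2, 5, 7, 10, 14, 35, 70.
Compute 63^d (mod 71) for the divisors d until we hit 1:
63^1 ≡ 63 (mod 71)
63^2 ≡ 64 (mod 71)
63^5 ≡ 34 (mod 71)
63^7 ≡ 46 (mod 71)
63^10 ≡ 20 (mod 71)
63^14 ≡ 57 (mod 71)
63^35 ≡ 70 (mod 71)
63^70 ≡ 1 (mod 71) ✓
Hence ord(63) = 70.

70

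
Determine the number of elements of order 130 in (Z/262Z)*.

φ(262) = φ(2)·φ(131) = 1·130 = 130 = 2 · 5 · 13.
(Z/262Z)^× is cyclic (|G| = 130); a cyclic group of order m has exactly φ(d) elements of each order d | m, and none otherwise.
130 = 2 · 5 · 13 divides 130, and φ(130) = 48.

48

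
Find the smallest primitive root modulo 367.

6

φ(367) = 367 − 1 = 366 = 2 · 3 · 61.
Test candidates g = 2, 3, … against the prime factors q ∈ {2, 3, 61} of φ(367): g is a generator iff g^(366/q) ≢ 1 for every such q.
g = 2: 2^183 ≡ 1 — hits 1, so not a primitive root.
g = 3: 3^183 ≡ 366; 3^122 ≡ 1 — hits 1, so not a primitive root.
g = 4: 4^183 ≡ 1 — hits 1, so not a primitive root.
g = 5: 5^183 ≡ 366; 5^122 ≡ 1 — hits 1, so not a primitive root.
g = 6: 6^183 ≡ 366; 6^122 ≡ 283; 6^6 ≡ 47 — none is 1, so 6 is a primitive root.
So 6 is the smallest generator of (Z/367Z)^×.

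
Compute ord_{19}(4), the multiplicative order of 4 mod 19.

9

The order of 4 must divide φ(19) = 19 − 1 = 18 = 2 · 3^2.
Divisors of 18: 1, 2, 3, 6, 9, 18.
Compute 4^d (mod 19) for the divisors d until we hit 1:
4^1 ≡ 4 (mod 19)
4^2 ≡ 16 (mod 19)
4^3 ≡ 7 (mod 19)
4^6 ≡ 11 (mod 19)
4^9 ≡ 1 (mod 19) ✓
Therefore the multiplicative order of 4 modulo 19 is 9.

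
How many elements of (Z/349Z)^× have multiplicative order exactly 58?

φ(349) = 349 − 1 = 348 = 2^2 · 3 · 29.
In a cyclic group of order 348, there are φ(d) elements of order d for each divisor d of 348, and zero for non-divisors.
58 = 2 · 29 divides 348, and φ(58) = 28.

28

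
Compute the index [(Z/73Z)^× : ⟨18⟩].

4

ord(18) | φ(73) = 73 − 1 = 72 = 2^3 · 3^2.
Divisors of 72: 1, 2, 3, 4, 6, 8, 9, 12, 18, 24, 36, 72.
Evaluate successive powers at the divisors of 72:
18^1 ≡ 18 (mod 73)
18^2 ≡ 32 (mod 73)
18^3 ≡ 65 (mod 73)
18^4 ≡ 2 (mod 73)
18^6 ≡ 64 (mod 73)
18^8 ≡ 4 (mod 73)
18^9 ≡ 72 (mod 73)
18^12 ≡ 8 (mod 73)
18^18 ≡ 1 (mod 73) ✓
The order of 18 is 18, so the subgroup it generates has 18 elements.
[(Z/73Z)^× : ⟨18⟩] = 72/18 = 4.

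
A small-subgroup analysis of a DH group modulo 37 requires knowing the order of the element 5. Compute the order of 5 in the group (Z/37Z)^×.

ord(5) | φ(37) = 37 − 1 = 36 = 2^2 · 3^2.
Divisors of 36: 1, 2, 3, 4, 6, 9, 12, 18, 36.
Evaluate successive powers at the divisors of 36:
5^1 ≡ 5
5^2 ≡ 25
5^3 ≡ 14
5^4 ≡ 33
5^6 ≡ 11
5^9 ≡ 6
5^12 ≡ 10
5^18 ≡ 36
5^36 ≡ 1
Therefore the multiplicative order of 5 modulo 37 is 36.

36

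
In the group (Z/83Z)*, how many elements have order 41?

φ(83) = 83 − 1 = 82 = 2 · 41.
Since (Z/83Z)^× is cyclic of order 82, the number of elements of order d is φ(d) when d | 82 and 0 otherwise.
41 | 82, and φ(41) = 41 − 1 = 40.

40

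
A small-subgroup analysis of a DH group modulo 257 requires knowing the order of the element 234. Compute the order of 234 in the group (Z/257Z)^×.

The order of 234 must divide φ(257) = 257 − 1 = 256 = 2^8.
Divisors of 256: 1, 2, 4, 8, 16, 32, 64, 128, 256.
Compute 234^d (mod 257) for the divisors d until we hit 1:
234^1 ≡ 234
234^2 ≡ 15
234^4 ≡ 225
234^8 ≡ 253
234^16 ≡ 16
234^32 ≡ 256
234^64 ≡ 1
Hence ord(234) = 64.

64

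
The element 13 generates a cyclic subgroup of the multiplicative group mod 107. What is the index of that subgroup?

Since 13 ∈ (Z/107Z)^×, its order divides φ(107) = 107 − 1 = 106 = 2 · 53.
Divisors of 106: 1, 2, 53, 106.
Test each divisor d:
13^1 ≡ 13
13^2 ≡ 62
13^53 ≡ 1
The order of 13 is 53, so the subgroup it generates has 53 elements.
Index = |(Z/107Z)^×| / |⟨13⟩| = 106 / 53 = 2.

2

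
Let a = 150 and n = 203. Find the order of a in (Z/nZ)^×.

42

Since 150 ∈ (Z/203Z)^×, its order divides φ(203) = φ(7·29) = (7−1)·(29−1) = 6·28 = 168 = 2^3 · 3 · 7.
Divisors of 168: 1, 2, 3, 4, 6, 7, 8, 12, 14, 21, 24, 28, 42, 56, 84, 168.
Check 150^d mod 203 for each divisor in increasing order:
150^1 ≡ 150
150^2 ≡ 170
150^3 ≡ 125
150^4 ≡ 74
150^6 ≡ 197
150^7 ≡ 115
150^8 ≡ 198
150^12 ≡ 36
150^14 ≡ 30
150^21 ≡ 202
150^24 ≡ 78
150^28 ≡ 88
150^42 ≡ 1
Hence ord(150) = 42.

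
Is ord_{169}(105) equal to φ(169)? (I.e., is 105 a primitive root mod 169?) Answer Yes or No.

φ(169) = φ(13^2) = 13·(13−1) = 156 = 2^2 · 3 · 13.
It suffices to check that the order of 105 is not a proper divisor of 156: compute 105^(156/q) for q ∈ {2, 3, 13}.
105^78 ≡ 1 (mod 169)  [q = 2: ≡ 1 ✗]
105^52 ≡ 1 (mod 169)  [q = 3: ≡ 1 ✗]
105^12 ≡ 66 (mod 169)  [q = 13: ≢ 1 ✓]
105^78 ≡ 1 shows ord(105) | 78, strictly less than φ(169); not a primitive root.

No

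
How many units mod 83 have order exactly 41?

φ(83) = 83 − 1 = 82 = 2 · 41.
(Z/83Z)^× is cyclic (|G| = 82); a cyclic group of order m has exactly φ(d) elements of each order d | m, and none otherwise.
41 | 82, and φ(41) = 41 − 1 = 40.

40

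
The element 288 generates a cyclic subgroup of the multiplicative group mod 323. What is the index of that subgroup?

16

Since 288 ∈ (Z/323Z)^×, its order divides φ(323) = φ(17·19) = (17−1)·(19−1) = 16·18 = 288 = 2^5 · 3^2.
Divisors of 288: 1, 2, 3, 4, 6, 8, 9, 12, 16, 18, 24, 32, 36, 48, 72, 96, 144, 288.
Evaluate successive powers at the divisors of 288:
288^1 ≡ 288 (mod 323)
288^2 ≡ 256 (mod 323)
288^3 ≡ 84 (mod 323)
288^4 ≡ 290 (mod 323)
288^6 ≡ 273 (mod 323)
288^8 ≡ 120 (mod 323)
288^9 ≡ 322 (mod 323)
288^12 ≡ 239 (mod 323)
288^16 ≡ 188 (mod 323)
288^18 ≡ 1 (mod 323) ✓
So ord_323(288) = 18, hence |⟨288⟩| = 18.
Index = |(Z/323Z)^×| / |⟨288⟩| = 288 / 18 = 16.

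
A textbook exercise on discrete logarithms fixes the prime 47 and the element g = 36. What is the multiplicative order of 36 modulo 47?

Since 36 ∈ (Z/47Z)^×, its order divides φ(47) = 47 − 1 = 46 = 2 · 23.
Divisors of 46: 1, 2, 23, 46.
Test each divisor d:
36^1 ≡ 36 (mod 47)
36^2 ≡ 27 (mod 47)
36^23 ≡ 1 (mod 47) ✓
Therefore the multiplicative order of 36 modulo 47 is 23.

23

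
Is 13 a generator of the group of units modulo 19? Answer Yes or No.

φ(19) = 19 − 1 = 18 = 2 · 3^2.
13 is a primitive root mod 19 iff 13^(φ(19)/q) ≢ 1 for every prime q | φ(19), i.e. q ∈ {2, 3}.
13^9 ≡ 18 (mod 19)  [q = 2: ≢ 1 ✓]
13^6 ≡ 11 (mod 19)  [q = 3: ≢ 1 ✓]
Every test exponent gives a nontrivial residue, hence 13 generates the full group.

Yes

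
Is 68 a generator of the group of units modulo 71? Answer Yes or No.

φ(71) = 71 − 1 = 70 = 2 · 5 · 7.
It suffices to check that the order of 68 is not a proper divisor of 70: compute 68^(70/q) for q ∈ {2, 5, 7}.
68^35 ≡ 70 (mod 71)  [q = 2: ≢ 1 ✓]
68^14 ≡ 54 (mod 71)  [q = 5: ≢ 1 ✓]
68^10 ≡ 48 (mod 71)  [q = 7: ≢ 1 ✓]
Every test exponent gives a nontrivial residue, hence 68 generates the full group.

Yes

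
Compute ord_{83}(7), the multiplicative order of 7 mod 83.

The order of 7 must divide φ(83) = 83 − 1 = 82 = 2 · 41.
Divisors of 82: 1, 2, 41, 82.
Test each divisor d:
7^1 ≡ 7 (mod 83)
7^2 ≡ 49 (mod 83)
7^41 ≡ 1 (mod 83) ✓
The smallest such exponent is 41, so the order of 7 is 41.

41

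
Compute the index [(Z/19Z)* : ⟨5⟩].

The order of 5 must divide φ(19) = 19 − 1 = 18 = 2 · 3^2.
Divisors of 18: 1, 2, 3, 6, 9, 18.
Check 5^d mod 19 for each divisor in increasing order:
5^1 ≡ 5
5^2 ≡ 6
5^3 ≡ 11
5^6 ≡ 7
5^9 ≡ 1
Thus |⟨5⟩| = ord(5) = 9.
[(Z/19Z)^× : ⟨5⟩] = 18/9 = 2.

2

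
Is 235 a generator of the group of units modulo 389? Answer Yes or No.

Yes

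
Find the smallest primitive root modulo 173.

φ(173) = 173 − 1 = 172 = 2^2 · 43.
Test candidates g = 2, 3, … against the prime factors q ∈ {2, 43} of φ(173): g is a generator iff g^(172/q) ≢ 1 for every such q.
g = 2: 2^86 ≡ 172; 2^4 ≡ 16 — none is 1, so 2 is a primitive root.
So 2 is the smallest generator of (Z/173Z)^×.

2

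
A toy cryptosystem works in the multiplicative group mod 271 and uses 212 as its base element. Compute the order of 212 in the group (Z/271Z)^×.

135

ord(212) | φ(271) = 271 − 1 = 270 = 2 · 3^3 · 5.
Divisors of 270: 1, 2, 3, 5, 6, 9, 10, 15, 18, 27, 30, 45, 54, 90, 135, 270.
Test each divisor d:
212^1 ≡ 212 (mod 271)
212^2 ≡ 229 (mod 271)
212^3 ≡ 39 (mod 271)
212^5 ≡ 259 (mod 271)
212^6 ≡ 166 (mod 271)
212^9 ≡ 241 (mod 271)
212^10 ≡ 144 (mod 271)
212^15 ≡ 169 (mod 271)
212^18 ≡ 87 (mod 271)
212^27 ≡ 100 (mod 271)
212^30 ≡ 106 (mod 271)
212^45 ≡ 28 (mod 271)
212^54 ≡ 244 (mod 271)
212^90 ≡ 242 (mod 271)
212^135 ≡ 1 (mod 271) ✓
Hence ord(212) = 135.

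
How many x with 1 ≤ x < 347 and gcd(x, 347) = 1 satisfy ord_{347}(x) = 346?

172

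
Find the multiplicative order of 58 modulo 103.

51

ord(58) | φ(103) = 103 − 1 = 102 = 2 · 3 · 17.
Divisors of 102: 1, 2, 3, 6, 17, 34, 51, 102.
Test each divisor d:
58^1 ≡ 58 (mod 103)
58^2 ≡ 68 (mod 103)
58^3 ≡ 30 (mod 103)
58^6 ≡ 76 (mod 103)
58^17 ≡ 46 (mod 103)
58^34 ≡ 56 (mod 103)
58^51 ≡ 1 (mod 103) ✓
The smallest such exponent is 51, so the order of 58 is 51.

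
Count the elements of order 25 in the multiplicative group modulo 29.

φ(29) = 29 − 1 = 28 = 2^2 · 7.
(Z/29Z)^× is cyclic (|G| = 28); a cyclic group of order m has exactly φ(d) elements of each order d | m, and none otherwise.
25 does not divide 28, so no element of (Z/29Z)^× has order 25.

0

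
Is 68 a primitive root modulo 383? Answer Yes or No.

No

φ(383) = 383 − 1 = 382 = 2 · 191.
68 is a primitive root mod 383 iff 68^(φ(383)/q) ≢ 1 for every prime q | φ(383), i.e. q ∈ {2, 191}.
68^191 ≡ 1 (mod 383)  [q = 2: ≡ 1 ✗]
68^2 ≡ 28 (mod 383)  [q = 191: ≢ 1 ✓]
Since 68^191 ≡ 1, the order of 68 divides 191 < 382, so 68 is not a primitive root.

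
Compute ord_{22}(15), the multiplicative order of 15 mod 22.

Since 15 ∈ (Z/22Z)^×, its order divides φ(22) = φ(2)·φ(11) = 1·10 = 10 = 2 · 5.
Divisors of 10: 1, 2, 5, 10.
Compute 15^d (mod 22) for the divisors d until we hit 1:
15^1 ≡ 15 (mod 22)
15^2 ≡ 5 (mod 22)
15^5 ≡ 1 (mod 22) ✓
Therefore the multiplicative order of 15 modulo 22 is 5.

5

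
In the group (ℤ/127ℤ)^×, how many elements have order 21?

φ(127) = 127 − 1 = 126 = 2 · 3^2 · 7.
Since (Z/127Z)^× is cyclic of order 126, the number of elements of order d is φ(d) when d | 126 and 0 otherwise.
21 = 3 · 7 divides 126, and φ(21) = 12.

12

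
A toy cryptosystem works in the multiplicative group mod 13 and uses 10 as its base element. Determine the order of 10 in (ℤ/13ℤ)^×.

6

ord(10) | φ(13) = 13 − 1 = 12 = 2^2 · 3.
Divisors of 12: 1, 2, 3, 4, 6, 12.
Test each divisor d:
10^1 ≡ 10
10^2 ≡ 9
10^3 ≡ 12
10^4 ≡ 3
10^6 ≡ 1
So ord_13(10) = 6.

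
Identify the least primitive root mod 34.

3

φ(34) = φ(2)·φ(17) = 1·16 = 16 = 2^4.
g is a primitive root iff g^(16/q) ≢ 1 (mod 34) for each prime q ∈ {2}.
g = 2: gcd(2, 34) = 2 > 1, not a unit — skip.
g = 3: 3^8 ≡ 33 — none is 1, so 3 is a primitive root.
The smallest primitive root modulo 34 is 3.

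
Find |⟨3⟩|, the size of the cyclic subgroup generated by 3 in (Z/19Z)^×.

By Lagrange's theorem, ord_19(3) divides φ(19) = 19 − 1 = 18 = 2 · 3^2.
Divisors of 18: 1, 2, 3, 6, 9, 18.
Compute 3^d (mod 19) for the divisors d until we hit 1:
3^1 ≡ 3 (mod 19)
3^2 ≡ 9 (mod 19)
3^3 ≡ 8 (mod 19)
3^6 ≡ 7 (mod 19)
3^9 ≡ 18 (mod 19)
3^18 ≡ 1 (mod 19) ✓
So ord_19(3) = 18.

18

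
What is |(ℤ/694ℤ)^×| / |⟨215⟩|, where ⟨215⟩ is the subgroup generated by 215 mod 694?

The order of 215 must divide φ(694) = φ(2)·φ(347) = 1·346 = 346 = 2 · 173.
Divisors of 346: 1, 2, 173, 346.
Evaluate successive powers at the divisors of 346:
215^1 ≡ 215 (mod 694)
215^2 ≡ 421 (mod 694)
215^173 ≡ 693 (mod 694)
215^346 ≡ 1 (mod 694) ✓
The order of 215 is 346, so the subgroup it generates has 346 elements.
The index is φ(694) / ord(215) = 346 / 346 = 1.

1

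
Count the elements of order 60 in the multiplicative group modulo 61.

16

φ(61) = 61 − 1 = 60 = 2^2 · 3 · 5.
Since (Z/61Z)^× is cyclic of order 60, the number of elements of order d is φ(d) when d | 60 and 0 otherwise.
60 = 2^2 · 3 · 5 divides 60, and φ(60) = 16.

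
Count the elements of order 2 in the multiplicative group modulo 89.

1

φ(89) = 89 − 1 = 88 = 2^3 · 11.
In a cyclic group of order 88, there are φ(d) elements of order d for each divisor d of 88, and zero for non-divisors.
2 | 88, and φ(2) = 2 − 1 = 1.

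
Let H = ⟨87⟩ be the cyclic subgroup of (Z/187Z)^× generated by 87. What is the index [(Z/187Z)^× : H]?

20

Since 87 ∈ (Z/187Z)^×, its order divides φ(187) = φ(11·17) = (11−1)·(17−1) = 10·16 = 160 = 2^5 · 5.
Divisors of 160: 1, 2, 4, 5, 8, 10, 16, 20, 32, 40, 80, 160.
Check 87^d mod 187 for each divisor in increasing order:
87^1 ≡ 87
87^2 ≡ 89
87^4 ≡ 67
87^5 ≡ 32
87^8 ≡ 1
Thus |⟨87⟩| = ord(87) = 8.
The index is φ(187) / ord(87) = 160 / 8 = 20.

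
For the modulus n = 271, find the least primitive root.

6

φ(271) = 271 − 1 = 270 = 2 · 3^3 · 5.
Test candidates g = 2, 3, … against the prime factors q ∈ {2, 3, 5} of φ(271): g is a generator iff g^(270/q) ≢ 1 for every such q.
g = 2: 2^135 ≡ 1 — hits 1, so not a primitive root.
g = 3: 3^135 ≡ 270; 3^90 ≡ 1 — hits 1, so not a primitive root.
g = 4: 4^135 ≡ 1 — hits 1, so not a primitive root.
g = 5: 5^135 ≡ 1 — hits 1, so not a primitive root.
g = 6: 6^135 ≡ 270; 6^90 ≡ 242; 6^54 ≡ 10 — none is 1, so 6 is a primitive root.
The smallest primitive root modulo 271 is 6.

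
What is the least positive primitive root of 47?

5

φ(47) = 47 − 1 = 46 = 2 · 23.
Test candidates g = 2, 3, … against the prime factors q ∈ {2, 23} of φ(47): g is a generator iff g^(46/q) ≢ 1 for every such q.
g = 2: 2^23 ≡ 1 — hits 1, so not a primitive root.
g = 3: 3^23 ≡ 1 — hits 1, so not a primitive root.
g = 4: 4^23 ≡ 1 — hits 1, so not a primitive root.
g = 5: 5^23 ≡ 46; 5^2 ≡ 25 — none is 1, so 5 is a primitive root.
Hence the least primitive root of 47 is 5.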